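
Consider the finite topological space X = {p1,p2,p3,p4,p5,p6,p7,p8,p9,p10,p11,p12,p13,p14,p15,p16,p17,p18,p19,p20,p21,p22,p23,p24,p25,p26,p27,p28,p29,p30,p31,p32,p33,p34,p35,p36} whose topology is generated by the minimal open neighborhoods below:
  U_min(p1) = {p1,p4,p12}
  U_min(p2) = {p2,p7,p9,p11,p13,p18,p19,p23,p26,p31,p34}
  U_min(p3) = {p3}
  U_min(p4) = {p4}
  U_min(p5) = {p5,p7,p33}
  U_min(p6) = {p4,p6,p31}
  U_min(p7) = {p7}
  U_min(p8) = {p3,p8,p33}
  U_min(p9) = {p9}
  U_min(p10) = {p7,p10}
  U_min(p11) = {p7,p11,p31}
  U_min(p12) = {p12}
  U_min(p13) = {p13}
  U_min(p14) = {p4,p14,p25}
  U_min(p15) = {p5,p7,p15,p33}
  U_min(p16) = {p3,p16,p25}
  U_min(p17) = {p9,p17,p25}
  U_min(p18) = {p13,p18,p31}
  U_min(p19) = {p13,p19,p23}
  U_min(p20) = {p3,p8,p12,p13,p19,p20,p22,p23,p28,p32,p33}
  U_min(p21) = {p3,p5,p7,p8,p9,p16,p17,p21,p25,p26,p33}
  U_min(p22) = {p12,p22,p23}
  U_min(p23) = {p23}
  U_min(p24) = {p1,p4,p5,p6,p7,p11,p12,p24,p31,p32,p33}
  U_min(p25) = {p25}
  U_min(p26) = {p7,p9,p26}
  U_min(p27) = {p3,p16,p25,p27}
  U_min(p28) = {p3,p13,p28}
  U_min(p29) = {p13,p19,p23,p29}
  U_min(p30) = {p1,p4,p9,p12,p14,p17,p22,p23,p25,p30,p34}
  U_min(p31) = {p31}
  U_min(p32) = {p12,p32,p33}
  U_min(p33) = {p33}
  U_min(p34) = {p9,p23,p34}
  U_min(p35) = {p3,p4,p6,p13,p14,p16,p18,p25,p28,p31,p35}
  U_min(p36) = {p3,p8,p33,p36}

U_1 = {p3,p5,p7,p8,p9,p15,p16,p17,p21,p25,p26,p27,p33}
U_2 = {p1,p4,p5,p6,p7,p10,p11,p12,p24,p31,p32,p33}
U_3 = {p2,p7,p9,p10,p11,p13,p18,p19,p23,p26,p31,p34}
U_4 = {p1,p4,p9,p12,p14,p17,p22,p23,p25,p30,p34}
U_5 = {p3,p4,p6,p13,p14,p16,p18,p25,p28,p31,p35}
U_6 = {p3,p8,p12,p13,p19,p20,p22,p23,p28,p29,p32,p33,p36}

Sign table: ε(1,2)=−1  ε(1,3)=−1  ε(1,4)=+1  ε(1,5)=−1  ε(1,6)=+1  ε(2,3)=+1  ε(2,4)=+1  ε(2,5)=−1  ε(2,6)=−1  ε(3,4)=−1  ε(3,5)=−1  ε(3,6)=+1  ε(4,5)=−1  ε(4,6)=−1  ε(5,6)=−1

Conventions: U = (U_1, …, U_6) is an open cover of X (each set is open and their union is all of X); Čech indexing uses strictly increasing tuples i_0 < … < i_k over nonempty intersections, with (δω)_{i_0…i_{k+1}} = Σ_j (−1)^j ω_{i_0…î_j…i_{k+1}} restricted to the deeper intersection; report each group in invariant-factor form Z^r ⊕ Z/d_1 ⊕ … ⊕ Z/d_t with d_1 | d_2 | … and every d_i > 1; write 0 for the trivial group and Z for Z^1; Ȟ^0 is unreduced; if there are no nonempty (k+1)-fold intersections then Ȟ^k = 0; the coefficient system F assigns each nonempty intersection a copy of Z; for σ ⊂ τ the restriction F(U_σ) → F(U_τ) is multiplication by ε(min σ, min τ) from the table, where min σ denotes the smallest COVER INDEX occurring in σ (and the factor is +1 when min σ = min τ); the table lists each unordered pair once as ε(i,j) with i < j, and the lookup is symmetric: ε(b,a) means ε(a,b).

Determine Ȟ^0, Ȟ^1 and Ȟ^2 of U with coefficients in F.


nonempty intersections:
  U12={p5,p7,p33} U13={p7,p9,p26} U14={p9,p17,p25} U15={p3,p16,p25} U16={p3,p8,p33} U23={p7,p10,p11,p31} U24={p1,p4,p12} U25={p4,p6,p31} U26={p12,p32,p33} U34={p9,p23,p34} U35={p13,p18,p31} U36={p13,p19,p23} U45={p4,p14,p25} U46={p12,p22,p23} U56={p3,p13,p28}
  U123={p7} U126={p33} U134={p9} U145={p25} U156={p3} U235={p31} U245={p4} U246={p12} U346={p23} U356={p13}
C dims 6,15,10; δ0: rk 6, SNF 1^5·2; δ1: rk 9, SNF 1^9
Ȟ^0: (6−6)−0=0 ⇒ 0
Ȟ^1: (15−9)−6=0 plus torsion [2] ⇒ Z/2
Ȟ^2: (10−0)−9=1 ⇒ Z

Ȟ^0 ≅ 0, Ȟ^1 ≅ Z/2 and Ȟ^2 ≅ Z


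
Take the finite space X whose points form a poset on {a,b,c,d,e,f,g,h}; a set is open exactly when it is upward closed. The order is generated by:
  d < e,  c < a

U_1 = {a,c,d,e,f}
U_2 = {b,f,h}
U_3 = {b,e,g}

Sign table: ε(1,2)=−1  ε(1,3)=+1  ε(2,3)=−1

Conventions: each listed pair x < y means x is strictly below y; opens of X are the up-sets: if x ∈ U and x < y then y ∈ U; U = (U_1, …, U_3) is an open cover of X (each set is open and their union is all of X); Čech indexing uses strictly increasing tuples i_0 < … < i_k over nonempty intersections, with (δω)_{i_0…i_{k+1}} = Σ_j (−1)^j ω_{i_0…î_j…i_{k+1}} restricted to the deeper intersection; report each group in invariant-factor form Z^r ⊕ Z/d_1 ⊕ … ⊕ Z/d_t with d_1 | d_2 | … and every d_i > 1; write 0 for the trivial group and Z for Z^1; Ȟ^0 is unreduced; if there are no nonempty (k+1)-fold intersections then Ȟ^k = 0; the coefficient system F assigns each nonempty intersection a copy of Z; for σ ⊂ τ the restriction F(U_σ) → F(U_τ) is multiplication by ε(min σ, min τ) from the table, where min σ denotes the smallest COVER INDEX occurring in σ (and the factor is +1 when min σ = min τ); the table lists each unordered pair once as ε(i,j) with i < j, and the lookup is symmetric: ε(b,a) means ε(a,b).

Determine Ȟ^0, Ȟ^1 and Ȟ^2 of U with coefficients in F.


nonempty intersections:
  U12={f} U13={e} U23={b}
C dims 3,3; δ0: rk 2, SNF 1^2
Ȟ^0: (3−2)−0=1 ⇒ Z
Ȟ^1: (3−0)−2=1 ⇒ Z
Ȟ^2: (0−0)−0=0 ⇒ 0

Ȟ^0 = Z,  Ȟ^1 = Z,  Ȟ^2 = 0


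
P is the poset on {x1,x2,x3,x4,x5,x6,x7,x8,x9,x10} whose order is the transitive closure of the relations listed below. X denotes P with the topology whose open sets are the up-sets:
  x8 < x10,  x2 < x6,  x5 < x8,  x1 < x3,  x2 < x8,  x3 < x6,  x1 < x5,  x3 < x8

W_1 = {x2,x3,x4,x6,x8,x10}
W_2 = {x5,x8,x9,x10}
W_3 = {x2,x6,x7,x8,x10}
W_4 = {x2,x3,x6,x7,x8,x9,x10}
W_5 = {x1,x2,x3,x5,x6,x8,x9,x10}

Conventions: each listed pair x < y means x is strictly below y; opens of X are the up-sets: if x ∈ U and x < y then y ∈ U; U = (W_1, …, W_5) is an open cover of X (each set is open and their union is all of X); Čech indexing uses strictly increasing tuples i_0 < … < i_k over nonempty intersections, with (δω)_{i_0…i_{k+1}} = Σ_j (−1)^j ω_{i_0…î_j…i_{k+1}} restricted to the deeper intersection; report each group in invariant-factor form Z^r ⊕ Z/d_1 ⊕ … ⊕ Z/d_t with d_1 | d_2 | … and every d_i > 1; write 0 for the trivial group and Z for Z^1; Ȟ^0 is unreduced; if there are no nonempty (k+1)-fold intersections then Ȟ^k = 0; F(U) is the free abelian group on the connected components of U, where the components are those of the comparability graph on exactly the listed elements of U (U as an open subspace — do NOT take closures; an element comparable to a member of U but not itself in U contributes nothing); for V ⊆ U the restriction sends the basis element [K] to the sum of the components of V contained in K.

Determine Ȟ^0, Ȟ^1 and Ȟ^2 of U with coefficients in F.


Ȟ^0 = Z^4, Ȟ^1 = 0, Ȟ^2 = 0

nerve of the cover:
  W12={x8,x10} W13={x2,x6,x8,x10} W14={x2,x3,x6,x8,x10} W15={x2,x3,x6,x8,x10} W23={x8,x10} W24={x8,x9,x10} W25={x5,x8,x9,x10} W34={x2,x6,x7,x8,x10} W35={x2,x6,x8,x10} W45={x2,x3,x6,x8,x9,x10}
  W123={x8,x10} W124={x8,x10} W125={x8,x10} W134={x2,x6,x8,x10} W135={x2,x6,x8,x10} W145={x2,x3,x6,x8,x10} W234={x8,x10} W235={x8,x10} W245={x8,x9,x10} W345={x2,x6,x8,x10}
  W1234={x8,x10} W1235={x8,x10} W1245={x8,x10} W1345={x2,x6,x8,x10} W2345={x8,x10}
  W12345={x8,x10}
components per intersection:
  W1: {x2,x3,x6,x8,x10} {x4}
  W2: {x5,x8,x10} {x9}
  W3: {x2,x6,x8,x10} {x7}
  W4: {x2,x3,x6,x8,x10} {x7} {x9}
  W5: {x1,x2,x3,x5,x6,x8,x10} {x9}
  W12: {x8,x10}
  W13: {x2,x6,x8,x10}
  W14: {x2,x3,x6,x8,x10}
  W15: {x2,x3,x6,x8,x10}
  W23: {x8,x10}
  W24: {x8,x10} {x9}
  W25: {x5,x8,x10} {x9}
  W34: {x2,x6,x8,x10} {x7}
  W35: {x2,x6,x8,x10}
  W45: {x2,x3,x6,x8,x10} {x9}
  W123: {x8,x10}
  W124: {x8,x10}
  W125: {x8,x10}
  W134: {x2,x6,x8,x10}
  W135: {x2,x6,x8,x10}
  W145: {x2,x3,x6,x8,x10}
  W234: {x8,x10}
  W235: {x8,x10}
  W245: {x8,x10} {x9}
  W345: {x2,x6,x8,x10}
  W1234: {x8,x10}
  W1235: {x8,x10}
  W1245: {x8,x10}
  W1345: {x2,x6,x8,x10}
  W2345: {x8,x10}
  W12345: {x8,x10}
C dims 11,14,11,5; δ0: rk 7, SNF 1^7; δ1: rk 7, SNF 1^7; δ2: rk 4, SNF 1^4
Ȟ^0 = (11 − 7) − 0 = 4, so Ȟ^0 ≅ Z^4
Ȟ^1 = (14 − 7) − 7 = 0, so Ȟ^1 ≅ 0
Ȟ^2 = (11 − 4) − 7 = 0, so Ȟ^2 ≅ 0


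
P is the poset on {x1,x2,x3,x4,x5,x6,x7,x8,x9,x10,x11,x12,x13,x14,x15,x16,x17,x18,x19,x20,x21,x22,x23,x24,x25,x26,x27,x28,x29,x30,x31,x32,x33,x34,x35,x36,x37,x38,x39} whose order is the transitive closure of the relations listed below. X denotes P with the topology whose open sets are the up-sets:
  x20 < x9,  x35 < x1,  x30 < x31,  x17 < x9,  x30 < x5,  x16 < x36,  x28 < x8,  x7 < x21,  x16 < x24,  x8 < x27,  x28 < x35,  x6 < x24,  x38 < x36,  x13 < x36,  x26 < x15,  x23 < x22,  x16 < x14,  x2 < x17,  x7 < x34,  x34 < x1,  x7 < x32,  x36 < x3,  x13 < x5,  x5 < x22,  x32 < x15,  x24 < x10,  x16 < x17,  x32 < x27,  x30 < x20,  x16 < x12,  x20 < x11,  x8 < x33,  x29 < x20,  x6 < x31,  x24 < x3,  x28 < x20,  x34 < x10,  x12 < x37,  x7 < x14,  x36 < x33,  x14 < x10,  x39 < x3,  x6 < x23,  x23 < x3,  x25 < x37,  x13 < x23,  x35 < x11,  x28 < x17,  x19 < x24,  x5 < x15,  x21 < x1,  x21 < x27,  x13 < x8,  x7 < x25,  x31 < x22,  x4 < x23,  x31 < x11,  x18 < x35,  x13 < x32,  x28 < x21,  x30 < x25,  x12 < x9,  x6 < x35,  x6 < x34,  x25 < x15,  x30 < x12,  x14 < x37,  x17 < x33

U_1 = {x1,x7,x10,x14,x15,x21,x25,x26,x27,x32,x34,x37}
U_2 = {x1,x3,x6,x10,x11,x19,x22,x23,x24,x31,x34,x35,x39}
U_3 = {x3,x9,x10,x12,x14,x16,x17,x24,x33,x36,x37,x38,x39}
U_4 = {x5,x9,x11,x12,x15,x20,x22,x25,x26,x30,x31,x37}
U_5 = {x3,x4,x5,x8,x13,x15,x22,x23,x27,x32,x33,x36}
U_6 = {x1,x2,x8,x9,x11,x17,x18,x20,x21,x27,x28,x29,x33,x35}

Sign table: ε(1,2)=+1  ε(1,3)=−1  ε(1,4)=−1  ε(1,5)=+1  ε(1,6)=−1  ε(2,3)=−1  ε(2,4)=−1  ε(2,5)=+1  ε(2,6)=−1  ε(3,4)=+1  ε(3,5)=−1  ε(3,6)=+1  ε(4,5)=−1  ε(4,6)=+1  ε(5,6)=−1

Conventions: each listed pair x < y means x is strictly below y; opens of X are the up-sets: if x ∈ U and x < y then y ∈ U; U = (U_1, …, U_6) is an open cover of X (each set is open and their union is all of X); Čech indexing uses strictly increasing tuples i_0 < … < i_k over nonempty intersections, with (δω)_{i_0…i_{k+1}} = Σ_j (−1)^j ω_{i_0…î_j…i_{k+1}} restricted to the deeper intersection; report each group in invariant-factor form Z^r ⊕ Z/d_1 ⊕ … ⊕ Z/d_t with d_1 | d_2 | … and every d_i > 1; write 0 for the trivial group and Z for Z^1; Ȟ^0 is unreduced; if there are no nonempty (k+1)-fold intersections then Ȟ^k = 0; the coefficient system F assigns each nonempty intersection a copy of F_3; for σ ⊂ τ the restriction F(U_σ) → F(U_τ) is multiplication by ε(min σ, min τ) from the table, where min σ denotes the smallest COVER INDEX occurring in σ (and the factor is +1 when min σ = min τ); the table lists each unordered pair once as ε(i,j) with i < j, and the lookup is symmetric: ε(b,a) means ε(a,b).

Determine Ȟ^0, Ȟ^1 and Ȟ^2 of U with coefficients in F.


Ȟ^0 ≅ Z/3; Ȟ^1 ≅ 0; Ȟ^2 ≅ 0

nerve of the cover:
  U12={x1,x10,x34} U13={x10,x14,x37} U14={x15,x25,x26,x37} U15={x15,x27,x32} U16={x1,x21,x27} U23={x3,x10,x24,x39} U24={x11,x22,x31} U25={x3,x22,x23} U26={x1,x11,x35} U34={x9,x12,x37} U35={x3,x33,x36} U36={x9,x17,x33} U45={x5,x15,x22} U46={x9,x11,x20} U56={x8,x27,x33}
  U123={x10} U126={x1} U134={x37} U145={x15} U156={x27} U235={x3} U245={x22} U246={x11} U346={x9} U356={x33}
C dims 6,15,10; δ0: rk_F3 5; δ1: rk_F3 10
Ȟ^0 = (6 − 5) − 0 = 1, so Ȟ^0 ≅ Z/3
Ȟ^1 = (15 − 10) − 5 = 0, so Ȟ^1 ≅ 0
Ȟ^2 = (10 − 0) − 10 = 0, so Ȟ^2 ≅ 0


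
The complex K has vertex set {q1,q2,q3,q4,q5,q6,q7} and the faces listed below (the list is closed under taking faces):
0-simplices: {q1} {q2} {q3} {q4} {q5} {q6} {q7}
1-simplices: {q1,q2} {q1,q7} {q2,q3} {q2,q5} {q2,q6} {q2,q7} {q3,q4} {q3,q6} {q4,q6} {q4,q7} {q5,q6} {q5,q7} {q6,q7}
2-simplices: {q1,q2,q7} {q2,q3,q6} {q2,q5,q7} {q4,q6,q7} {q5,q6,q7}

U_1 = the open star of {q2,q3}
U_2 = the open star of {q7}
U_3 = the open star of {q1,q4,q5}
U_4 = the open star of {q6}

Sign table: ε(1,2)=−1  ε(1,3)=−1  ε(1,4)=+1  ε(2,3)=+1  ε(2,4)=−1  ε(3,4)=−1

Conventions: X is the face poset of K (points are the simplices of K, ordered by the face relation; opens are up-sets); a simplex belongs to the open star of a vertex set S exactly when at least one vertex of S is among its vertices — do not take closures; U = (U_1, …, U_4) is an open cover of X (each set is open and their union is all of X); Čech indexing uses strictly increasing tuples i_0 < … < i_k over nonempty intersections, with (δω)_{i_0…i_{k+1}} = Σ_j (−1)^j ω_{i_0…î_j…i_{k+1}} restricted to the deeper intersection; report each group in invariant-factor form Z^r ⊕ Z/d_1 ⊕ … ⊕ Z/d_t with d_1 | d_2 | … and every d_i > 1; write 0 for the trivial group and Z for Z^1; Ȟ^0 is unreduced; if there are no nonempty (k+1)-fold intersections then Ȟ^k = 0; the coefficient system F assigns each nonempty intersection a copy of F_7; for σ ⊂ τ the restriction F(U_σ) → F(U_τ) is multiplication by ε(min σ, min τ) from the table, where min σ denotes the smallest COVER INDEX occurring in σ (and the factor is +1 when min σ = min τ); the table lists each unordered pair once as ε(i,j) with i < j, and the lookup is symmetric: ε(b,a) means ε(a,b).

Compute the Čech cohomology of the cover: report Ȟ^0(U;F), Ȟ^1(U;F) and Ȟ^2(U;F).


Ȟ^0(U;F) ≅ Z/7, Ȟ^1(U;F) ≅ Z/7 and Ȟ^2(U;F) ≅ 0

nonempty overlaps:
  U1={{q2},{q3},{q1,q2},{q2,q3},{q2,q5},{q2,q6},{q2,q7},{q3,q4},{q3,q6},{q1,q2,q7},{q2,q3,q6},{q2,q5,q7}} U2={{q7},{q1,q7},{q2,q7},{q4,q7},{q5,q7},{q6,q7},{q1,q2,q7},{q2,q5,q7},{q4,q6,q7},{q5,q6,q7}} U3={{q1},{q4},{q5},{q1,q2},{q1,q7},{q2,q5},{q3,q4},{q4,q6},{q4,q7},{q5,q6},{q5,q7},{q1,q2,q7},{q2,q5,q7},{q4,q6,q7},{q5,q6,q7}} U4={{q6},{q2,q6},{q3,q6},{q4,q6},{q5,q6},{q6,q7},{q2,q3,q6},{q4,q6,q7},{q5,q6,q7}}
  U12={{q2,q7},{q1,q2,q7},{q2,q5,q7}} U13={{q1,q2},{q2,q5},{q3,q4},{q1,q2,q7},{q2,q5,q7}} U14={{q2,q6},{q3,q6},{q2,q3,q6}} U23={{q1,q7},{q4,q7},{q5,q7},{q1,q2,q7},{q2,q5,q7},{q4,q6,q7},{q5,q6,q7}} U24={{q6,q7},{q4,q6,q7},{q5,q6,q7}} U34={{q4,q6},{q5,q6},{q4,q6,q7},{q5,q6,q7}}
  U123={{q1,q2,q7},{q2,q5,q7}} U234={{q4,q6,q7},{q5,q6,q7}}
C dims 4,6,2; δ0: rk_F7 3; δ1: rk_F7 2
degree 0: 4−3−0 = 1 → Ȟ^0 ≅ Z/7
degree 1: 6−2−3 = 1 → Ȟ^1 ≅ Z/7
degree 2: 2−0−2 = 0 → Ȟ^2 ≅ 0


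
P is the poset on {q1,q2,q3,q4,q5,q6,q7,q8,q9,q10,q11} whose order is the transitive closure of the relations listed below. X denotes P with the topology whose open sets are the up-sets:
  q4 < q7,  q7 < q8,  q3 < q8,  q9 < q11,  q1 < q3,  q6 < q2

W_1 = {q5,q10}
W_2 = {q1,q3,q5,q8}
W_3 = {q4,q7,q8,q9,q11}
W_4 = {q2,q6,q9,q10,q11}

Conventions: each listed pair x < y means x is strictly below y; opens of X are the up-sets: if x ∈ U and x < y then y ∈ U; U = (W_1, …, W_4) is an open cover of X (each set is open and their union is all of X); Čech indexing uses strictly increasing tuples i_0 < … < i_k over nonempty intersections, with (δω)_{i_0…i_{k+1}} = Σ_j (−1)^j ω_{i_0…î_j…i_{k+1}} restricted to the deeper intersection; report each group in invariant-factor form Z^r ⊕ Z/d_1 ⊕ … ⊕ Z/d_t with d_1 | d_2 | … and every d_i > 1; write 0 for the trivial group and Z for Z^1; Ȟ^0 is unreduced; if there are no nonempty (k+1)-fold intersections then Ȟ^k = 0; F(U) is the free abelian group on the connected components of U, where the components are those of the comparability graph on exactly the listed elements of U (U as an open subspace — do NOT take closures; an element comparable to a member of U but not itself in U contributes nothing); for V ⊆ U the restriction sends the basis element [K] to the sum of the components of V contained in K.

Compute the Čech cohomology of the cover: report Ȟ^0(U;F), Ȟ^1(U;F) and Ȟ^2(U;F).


Ȟ^0 ≅ Z^5,  Ȟ^1 ≅ 0,  Ȟ^2 ≅ 0

nerve simplices:
  W12={q5} W14={q10} W23={q8} W34={q9,q11}
components per intersection:
  W1: {q5} {q10}
  W2: {q1,q3,q8} {q5}
  W3: {q4,q7,q8} {q9,q11}
  W4: {q2,q6} {q9,q11} {q10}
  W12: {q5}
  W14: {q10}
  W23: {q8}
  W34: {q9,q11}
C dims 9,4; δ0: rk 4, SNF 1^4
degree 0: 9−4−0 = 5 → Ȟ^0 ≅ Z^5
degree 1: 4−0−4 = 0 → Ȟ^1 ≅ 0
degree 2: 0−0−0 = 0 → Ȟ^2 ≅ 0


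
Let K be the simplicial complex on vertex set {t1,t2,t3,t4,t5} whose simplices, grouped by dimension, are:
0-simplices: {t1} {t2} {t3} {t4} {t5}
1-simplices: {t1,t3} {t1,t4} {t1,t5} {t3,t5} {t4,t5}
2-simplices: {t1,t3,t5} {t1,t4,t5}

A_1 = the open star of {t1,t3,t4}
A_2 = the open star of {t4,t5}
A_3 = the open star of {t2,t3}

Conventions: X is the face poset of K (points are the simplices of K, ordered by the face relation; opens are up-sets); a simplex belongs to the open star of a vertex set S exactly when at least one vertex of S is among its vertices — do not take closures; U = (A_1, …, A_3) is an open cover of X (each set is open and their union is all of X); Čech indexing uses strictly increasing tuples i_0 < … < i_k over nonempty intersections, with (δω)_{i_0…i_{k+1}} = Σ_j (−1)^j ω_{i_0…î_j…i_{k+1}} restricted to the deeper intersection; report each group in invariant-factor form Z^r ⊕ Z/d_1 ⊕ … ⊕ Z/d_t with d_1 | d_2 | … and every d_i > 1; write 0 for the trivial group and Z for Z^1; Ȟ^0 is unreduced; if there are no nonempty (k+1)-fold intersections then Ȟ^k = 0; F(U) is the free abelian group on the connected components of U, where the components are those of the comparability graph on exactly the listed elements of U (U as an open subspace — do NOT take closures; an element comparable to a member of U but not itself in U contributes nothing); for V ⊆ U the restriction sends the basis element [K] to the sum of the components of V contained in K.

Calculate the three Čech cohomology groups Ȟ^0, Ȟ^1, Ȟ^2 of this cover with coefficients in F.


Ȟ^0 ≅ Z^2, Ȟ^1 ≅ 0 and Ȟ^2 ≅ 0

nonempty overlaps:
  A1={{t1},{t3},{t4},{t1,t3},{t1,t4},{t1,t5},{t3,t5},{t4,t5},{t1,t3,t5},{t1,t4,t5}} A2={{t4},{t5},{t1,t4},{t1,t5},{t3,t5},{t4,t5},{t1,t3,t5},{t1,t4,t5}} A3={{t2},{t3},{t1,t3},{t3,t5},{t1,t3,t5}}
  A12={{t4},{t1,t4},{t1,t5},{t3,t5},{t4,t5},{t1,t3,t5},{t1,t4,t5}} A13={{t3},{t1,t3},{t3,t5},{t1,t3,t5}} A23={{t3,t5},{t1,t3,t5}}
  A123={{t3,t5},{t1,t3,t5}}
components per intersection:
  A1: {{t1},{t3},{t4},{t1,t3},{t1,t4},{t1,t5},{t3,t5},{t4,t5},{t1,t3,t5},{t1,t4,t5}}
  A2: {{t4},{t5},{t1,t4},{t1,t5},{t3,t5},{t4,t5},{t1,t3,t5},{t1,t4,t5}}
  A3: {{t2}} {{t3},{t1,t3},{t3,t5},{t1,t3,t5}}
  A12: {{t4},{t1,t4},{t1,t5},{t3,t5},{t4,t5},{t1,t3,t5},{t1,t4,t5}}
  A13: {{t3},{t1,t3},{t3,t5},{t1,t3,t5}}
  A23: {{t3,t5},{t1,t3,t5}}
  A123: {{t3,t5},{t1,t3,t5}}
C dims 4,3,1; δ0: rk 2, SNF 1^2; δ1: rk 1, SNF 1^1
degree 0: 4−2−0 = 2 → Ȟ^0 ≅ Z^2
degree 1: 3−1−2 = 0 → Ȟ^1 ≅ 0
degree 2: 1−0−1 = 0 → Ȟ^2 ≅ 0


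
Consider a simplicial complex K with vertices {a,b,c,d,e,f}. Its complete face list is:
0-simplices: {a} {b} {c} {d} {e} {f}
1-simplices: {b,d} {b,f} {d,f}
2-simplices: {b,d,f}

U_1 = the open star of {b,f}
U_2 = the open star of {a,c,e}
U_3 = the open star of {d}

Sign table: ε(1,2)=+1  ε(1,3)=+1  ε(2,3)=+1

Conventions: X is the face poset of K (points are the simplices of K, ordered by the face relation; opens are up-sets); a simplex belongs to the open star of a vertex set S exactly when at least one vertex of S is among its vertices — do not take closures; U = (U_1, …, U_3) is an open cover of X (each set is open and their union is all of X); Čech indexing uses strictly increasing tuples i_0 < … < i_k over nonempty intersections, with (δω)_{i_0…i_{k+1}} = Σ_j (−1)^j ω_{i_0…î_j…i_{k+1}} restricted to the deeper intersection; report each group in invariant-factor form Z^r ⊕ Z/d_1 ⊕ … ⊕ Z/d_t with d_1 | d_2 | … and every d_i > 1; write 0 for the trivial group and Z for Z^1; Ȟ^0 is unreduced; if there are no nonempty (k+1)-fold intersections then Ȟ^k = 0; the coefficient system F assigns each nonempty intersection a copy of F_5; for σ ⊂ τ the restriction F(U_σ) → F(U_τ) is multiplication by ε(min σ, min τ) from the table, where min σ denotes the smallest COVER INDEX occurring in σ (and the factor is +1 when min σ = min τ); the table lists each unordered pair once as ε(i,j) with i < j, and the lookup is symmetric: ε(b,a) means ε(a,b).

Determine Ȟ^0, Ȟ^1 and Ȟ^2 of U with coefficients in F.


Ȟ^0 ≅ Z/5 ⊕ Z/5; Ȟ^1 ≅ 0; Ȟ^2 ≅ 0

nonempty intersections:
  U1={{b},{f},{b,d},{b,f},{d,f},{b,d,f}} U2={{a},{c},{e}} U3={{d},{b,d},{d,f},{b,d,f}}
  U13={{b,d},{d,f},{b,d,f}}
C dims 3,1; δ0: rk_F5 1
Ȟ^0: (3−1)−0=2 ⇒ Z/5 ⊕ Z/5
Ȟ^1: (1−0)−1=0 ⇒ 0
Ȟ^2: (0−0)−0=0 ⇒ 0


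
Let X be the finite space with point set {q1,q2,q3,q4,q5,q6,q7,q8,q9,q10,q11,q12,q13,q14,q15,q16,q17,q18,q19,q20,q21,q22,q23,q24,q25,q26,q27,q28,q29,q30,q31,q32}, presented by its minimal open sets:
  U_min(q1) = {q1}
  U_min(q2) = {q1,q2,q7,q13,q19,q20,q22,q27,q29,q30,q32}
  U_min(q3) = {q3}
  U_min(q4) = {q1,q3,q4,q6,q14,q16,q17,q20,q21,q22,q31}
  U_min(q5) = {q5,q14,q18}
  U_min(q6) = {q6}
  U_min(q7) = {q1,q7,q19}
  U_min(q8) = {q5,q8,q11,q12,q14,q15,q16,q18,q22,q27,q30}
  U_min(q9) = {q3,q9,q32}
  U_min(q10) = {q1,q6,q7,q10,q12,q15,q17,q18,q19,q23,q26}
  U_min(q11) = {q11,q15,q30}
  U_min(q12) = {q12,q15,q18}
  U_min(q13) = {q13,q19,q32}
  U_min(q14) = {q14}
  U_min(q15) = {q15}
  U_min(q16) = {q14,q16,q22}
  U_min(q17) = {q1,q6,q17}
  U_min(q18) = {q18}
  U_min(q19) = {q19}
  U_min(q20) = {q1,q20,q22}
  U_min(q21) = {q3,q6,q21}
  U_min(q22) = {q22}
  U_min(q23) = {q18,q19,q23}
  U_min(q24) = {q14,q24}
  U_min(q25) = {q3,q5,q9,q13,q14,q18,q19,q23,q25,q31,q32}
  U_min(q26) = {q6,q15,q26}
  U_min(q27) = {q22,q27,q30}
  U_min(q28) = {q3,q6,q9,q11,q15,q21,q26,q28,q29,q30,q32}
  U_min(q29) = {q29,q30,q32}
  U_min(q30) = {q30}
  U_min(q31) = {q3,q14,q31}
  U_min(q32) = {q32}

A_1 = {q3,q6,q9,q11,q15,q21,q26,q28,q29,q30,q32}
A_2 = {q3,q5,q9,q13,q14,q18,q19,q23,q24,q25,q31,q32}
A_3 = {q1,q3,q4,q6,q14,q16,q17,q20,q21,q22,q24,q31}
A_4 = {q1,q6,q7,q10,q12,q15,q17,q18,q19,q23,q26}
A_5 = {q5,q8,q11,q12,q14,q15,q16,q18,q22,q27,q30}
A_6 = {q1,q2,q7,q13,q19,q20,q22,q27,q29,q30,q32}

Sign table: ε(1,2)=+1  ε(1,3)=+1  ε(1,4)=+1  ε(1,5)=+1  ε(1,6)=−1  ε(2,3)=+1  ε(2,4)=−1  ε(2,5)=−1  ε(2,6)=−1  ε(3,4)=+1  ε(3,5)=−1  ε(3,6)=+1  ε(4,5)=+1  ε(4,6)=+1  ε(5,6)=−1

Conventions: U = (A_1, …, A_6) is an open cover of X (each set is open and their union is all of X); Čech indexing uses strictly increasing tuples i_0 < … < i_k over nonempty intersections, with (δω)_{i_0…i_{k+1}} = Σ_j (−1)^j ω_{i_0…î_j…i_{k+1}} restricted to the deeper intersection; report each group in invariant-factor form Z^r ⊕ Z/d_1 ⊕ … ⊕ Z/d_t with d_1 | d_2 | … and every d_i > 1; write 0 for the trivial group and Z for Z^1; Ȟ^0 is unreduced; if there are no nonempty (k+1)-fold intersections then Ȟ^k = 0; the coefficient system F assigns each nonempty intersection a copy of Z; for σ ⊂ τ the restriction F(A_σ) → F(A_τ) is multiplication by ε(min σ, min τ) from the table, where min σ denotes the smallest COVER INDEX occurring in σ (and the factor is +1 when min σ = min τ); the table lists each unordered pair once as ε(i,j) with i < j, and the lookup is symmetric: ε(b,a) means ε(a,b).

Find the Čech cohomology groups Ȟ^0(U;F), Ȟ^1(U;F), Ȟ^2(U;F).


cover nerve:
  A12={q3,q9,q32} A13={q3,q6,q21} A14={q6,q15,q26} A15={q11,q15,q30} A16={q29,q30,q32} A23={q3,q14,q24,q31} A24={q18,q19,q23} A25={q5,q14,q18} A26={q13,q19,q32} A34={q1,q6,q17} A35={q14,q16,q22} A36={q1,q20,q22} A45={q12,q15,q18} A46={q1,q7,q19} A56={q22,q27,q30}
  A123={q3} A126={q32} A134={q6} A145={q15} A156={q30} A235={q14} A245={q18} A246={q19} A346={q1} A356={q22}
C dims 6,15,10; δ0: rk 6, SNF 1^5·2; δ1: rk 9, SNF 1^9
Ȟ^0: (6−6)−0=0 ⇒ 0
Ȟ^1: (15−9)−6=0 plus torsion [2] ⇒ Z/2
Ȟ^2: (10−0)−9=1 ⇒ Z

Ȟ^0 ≅ 0,  Ȟ^1 ≅ Z/2,  Ȟ^2 ≅ Z


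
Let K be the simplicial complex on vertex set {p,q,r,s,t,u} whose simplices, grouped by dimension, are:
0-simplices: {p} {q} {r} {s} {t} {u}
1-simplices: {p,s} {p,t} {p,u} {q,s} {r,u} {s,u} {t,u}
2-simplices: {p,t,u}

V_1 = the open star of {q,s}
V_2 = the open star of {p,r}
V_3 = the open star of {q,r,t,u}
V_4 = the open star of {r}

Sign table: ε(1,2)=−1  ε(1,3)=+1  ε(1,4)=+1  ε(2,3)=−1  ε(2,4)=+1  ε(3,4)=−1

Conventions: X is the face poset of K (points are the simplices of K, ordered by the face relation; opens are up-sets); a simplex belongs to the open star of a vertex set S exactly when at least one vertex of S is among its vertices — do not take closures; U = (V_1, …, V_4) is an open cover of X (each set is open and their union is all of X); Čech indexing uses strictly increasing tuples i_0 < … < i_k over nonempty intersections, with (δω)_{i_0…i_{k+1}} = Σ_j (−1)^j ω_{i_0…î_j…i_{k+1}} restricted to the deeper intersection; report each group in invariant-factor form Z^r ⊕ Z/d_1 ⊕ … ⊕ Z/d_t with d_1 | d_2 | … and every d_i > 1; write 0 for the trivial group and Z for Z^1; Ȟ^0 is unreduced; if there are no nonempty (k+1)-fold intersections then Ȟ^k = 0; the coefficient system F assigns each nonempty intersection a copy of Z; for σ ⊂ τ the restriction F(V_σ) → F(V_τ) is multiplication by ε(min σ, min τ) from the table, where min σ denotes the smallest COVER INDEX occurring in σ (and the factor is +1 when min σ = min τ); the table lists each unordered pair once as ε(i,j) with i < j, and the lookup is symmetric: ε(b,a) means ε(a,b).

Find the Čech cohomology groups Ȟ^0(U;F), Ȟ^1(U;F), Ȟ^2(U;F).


Ȟ^0 ≅ Z, Ȟ^1 ≅ Z, Ȟ^2 ≅ 0

nonempty overlaps:
  V1={{q},{s},{p,s},{q,s},{s,u}} V2={{p},{r},{p,s},{p,t},{p,u},{r,u},{p,t,u}} V3={{q},{r},{t},{u},{p,t},{p,u},{q,s},{r,u},{s,u},{t,u},{p,t,u}} V4={{r},{r,u}}
  V12={{p,s}} V13={{q},{q,s},{s,u}} V23={{r},{p,t},{p,u},{r,u},{p,t,u}} V24={{r},{r,u}} V34={{r},{r,u}}
  V234={{r},{r,u}}
C dims 4,5,1; δ0: rk 3, SNF 1^3; δ1: rk 1, SNF 1^1
degree 0: 4−3−0 = 1 → Ȟ^0 ≅ Z
degree 1: 5−1−3 = 1 → Ȟ^1 ≅ Z
degree 2: 1−0−1 = 0 → Ȟ^2 ≅ 0


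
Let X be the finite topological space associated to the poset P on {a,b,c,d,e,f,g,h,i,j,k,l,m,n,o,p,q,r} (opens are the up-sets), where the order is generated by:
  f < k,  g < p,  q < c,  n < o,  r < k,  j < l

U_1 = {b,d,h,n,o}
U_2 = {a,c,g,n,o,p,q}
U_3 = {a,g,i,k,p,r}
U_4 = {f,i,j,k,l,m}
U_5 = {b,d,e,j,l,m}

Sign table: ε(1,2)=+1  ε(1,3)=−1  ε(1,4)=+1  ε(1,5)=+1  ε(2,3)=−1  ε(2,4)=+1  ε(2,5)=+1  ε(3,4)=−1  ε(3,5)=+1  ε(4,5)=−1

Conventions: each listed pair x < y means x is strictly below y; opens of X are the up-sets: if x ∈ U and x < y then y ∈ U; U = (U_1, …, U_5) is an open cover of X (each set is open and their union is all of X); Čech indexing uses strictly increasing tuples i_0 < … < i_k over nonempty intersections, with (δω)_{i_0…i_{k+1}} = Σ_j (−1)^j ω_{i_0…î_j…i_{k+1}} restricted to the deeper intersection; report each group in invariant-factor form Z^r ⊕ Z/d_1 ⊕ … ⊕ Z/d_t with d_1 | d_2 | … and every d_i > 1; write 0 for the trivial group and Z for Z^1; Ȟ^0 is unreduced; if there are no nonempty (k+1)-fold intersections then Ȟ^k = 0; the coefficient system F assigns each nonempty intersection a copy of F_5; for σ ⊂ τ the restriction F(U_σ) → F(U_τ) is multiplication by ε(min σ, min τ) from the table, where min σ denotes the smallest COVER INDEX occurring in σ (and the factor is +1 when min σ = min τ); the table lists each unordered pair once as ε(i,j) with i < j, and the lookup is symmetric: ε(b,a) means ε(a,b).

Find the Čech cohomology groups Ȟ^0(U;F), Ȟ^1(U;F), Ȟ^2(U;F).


nerve simplices:
  U12={n,o} U15={b,d} U23={a,g,p} U34={i,k} U45={j,l,m}
C dims 5,5; δ0: rk_F5 5
degree 0: 5−5−0 = 0 → Ȟ^0 ≅ 0
degree 1: 5−0−5 = 0 → Ȟ^1 ≅ 0
degree 2: 0−0−0 = 0 → Ȟ^2 ≅ 0

Ȟ^0 ≅ 0,  Ȟ^1 ≅ 0,  Ȟ^2 ≅ 0


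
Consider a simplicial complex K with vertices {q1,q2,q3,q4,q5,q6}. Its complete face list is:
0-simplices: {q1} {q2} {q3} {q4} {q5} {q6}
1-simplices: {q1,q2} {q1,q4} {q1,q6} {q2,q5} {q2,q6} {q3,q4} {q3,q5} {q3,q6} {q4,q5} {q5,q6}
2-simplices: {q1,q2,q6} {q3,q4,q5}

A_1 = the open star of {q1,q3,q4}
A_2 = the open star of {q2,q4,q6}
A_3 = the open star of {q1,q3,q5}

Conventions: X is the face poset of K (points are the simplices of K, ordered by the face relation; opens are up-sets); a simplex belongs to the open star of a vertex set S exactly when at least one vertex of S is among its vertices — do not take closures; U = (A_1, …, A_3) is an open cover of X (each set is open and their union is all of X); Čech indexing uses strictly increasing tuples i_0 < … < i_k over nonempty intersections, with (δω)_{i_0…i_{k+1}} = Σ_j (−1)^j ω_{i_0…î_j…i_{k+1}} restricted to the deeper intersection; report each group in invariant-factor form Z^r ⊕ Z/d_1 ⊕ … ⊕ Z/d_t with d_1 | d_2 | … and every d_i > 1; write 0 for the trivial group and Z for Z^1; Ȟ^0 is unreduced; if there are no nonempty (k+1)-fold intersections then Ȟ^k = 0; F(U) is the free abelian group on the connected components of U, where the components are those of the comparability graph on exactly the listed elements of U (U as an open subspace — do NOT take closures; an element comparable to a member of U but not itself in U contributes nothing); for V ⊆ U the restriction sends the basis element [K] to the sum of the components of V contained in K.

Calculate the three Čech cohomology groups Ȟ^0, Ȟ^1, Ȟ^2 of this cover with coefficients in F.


nerve simplices:
  A1={{q1},{q3},{q4},{q1,q2},{q1,q4},{q1,q6},{q3,q4},{q3,q5},{q3,q6},{q4,q5},{q1,q2,q6},{q3,q4,q5}} A2={{q2},{q4},{q6},{q1,q2},{q1,q4},{q1,q6},{q2,q5},{q2,q6},{q3,q4},{q3,q6},{q4,q5},{q5,q6},{q1,q2,q6},{q3,q4,q5}} A3={{q1},{q3},{q5},{q1,q2},{q1,q4},{q1,q6},{q2,q5},{q3,q4},{q3,q5},{q3,q6},{q4,q5},{q5,q6},{q1,q2,q6},{q3,q4,q5}}
  A12={{q4},{q1,q2},{q1,q4},{q1,q6},{q3,q4},{q3,q6},{q4,q5},{q1,q2,q6},{q3,q4,q5}} A13={{q1},{q3},{q1,q2},{q1,q4},{q1,q6},{q3,q4},{q3,q5},{q3,q6},{q4,q5},{q1,q2,q6},{q3,q4,q5}} A23={{q1,q2},{q1,q4},{q1,q6},{q2,q5},{q3,q4},{q3,q6},{q4,q5},{q5,q6},{q1,q2,q6},{q3,q4,q5}}
  A123={{q1,q2},{q1,q4},{q1,q6},{q3,q4},{q3,q6},{q4,q5},{q1,q2,q6},{q3,q4,q5}}
components per intersection:
  A1: {{q1},{q3},{q4},{q1,q2},{q1,q4},{q1,q6},{q3,q4},{q3,q5},{q3,q6},{q4,q5},{q1,q2,q6},{q3,q4,q5}}
  A2: {{q2},{q6},{q1,q2},{q1,q6},{q2,q5},{q2,q6},{q3,q6},{q5,q6},{q1,q2,q6}} {{q4},{q1,q4},{q3,q4},{q4,q5},{q3,q4,q5}}
  A3: {{q1},{q1,q2},{q1,q4},{q1,q6},{q1,q2,q6}} {{q3},{q5},{q2,q5},{q3,q4},{q3,q5},{q3,q6},{q4,q5},{q5,q6},{q3,q4,q5}}
  A12: {{q4},{q1,q4},{q3,q4},{q4,q5},{q3,q4,q5}} {{q1,q2},{q1,q6},{q1,q2,q6}} {{q3,q6}}
  A13: {{q1},{q1,q2},{q1,q4},{q1,q6},{q1,q2,q6}} {{q3},{q3,q4},{q3,q5},{q3,q6},{q4,q5},{q3,q4,q5}}
  A23: {{q1,q2},{q1,q6},{q1,q2,q6}} {{q1,q4}} {{q2,q5}} {{q3,q4},{q4,q5},{q3,q4,q5}} {{q3,q6}} {{q5,q6}}
  A123: {{q1,q2},{q1,q6},{q1,q2,q6}} {{q1,q4}} {{q3,q4},{q4,q5},{q3,q4,q5}} {{q3,q6}}
C dims 5,11,4; δ0: rk 4, SNF 1^4; δ1: rk 4, SNF 1^4
degree 0: 5−4−0 = 1 → Ȟ^0 ≅ Z
degree 1: 11−4−4 = 3 → Ȟ^1 ≅ Z^3
degree 2: 4−0−4 = 0 → Ȟ^2 ≅ 0

Ȟ^0 ≅ Z, Ȟ^1 ≅ Z^3, Ȟ^2 ≅ 0


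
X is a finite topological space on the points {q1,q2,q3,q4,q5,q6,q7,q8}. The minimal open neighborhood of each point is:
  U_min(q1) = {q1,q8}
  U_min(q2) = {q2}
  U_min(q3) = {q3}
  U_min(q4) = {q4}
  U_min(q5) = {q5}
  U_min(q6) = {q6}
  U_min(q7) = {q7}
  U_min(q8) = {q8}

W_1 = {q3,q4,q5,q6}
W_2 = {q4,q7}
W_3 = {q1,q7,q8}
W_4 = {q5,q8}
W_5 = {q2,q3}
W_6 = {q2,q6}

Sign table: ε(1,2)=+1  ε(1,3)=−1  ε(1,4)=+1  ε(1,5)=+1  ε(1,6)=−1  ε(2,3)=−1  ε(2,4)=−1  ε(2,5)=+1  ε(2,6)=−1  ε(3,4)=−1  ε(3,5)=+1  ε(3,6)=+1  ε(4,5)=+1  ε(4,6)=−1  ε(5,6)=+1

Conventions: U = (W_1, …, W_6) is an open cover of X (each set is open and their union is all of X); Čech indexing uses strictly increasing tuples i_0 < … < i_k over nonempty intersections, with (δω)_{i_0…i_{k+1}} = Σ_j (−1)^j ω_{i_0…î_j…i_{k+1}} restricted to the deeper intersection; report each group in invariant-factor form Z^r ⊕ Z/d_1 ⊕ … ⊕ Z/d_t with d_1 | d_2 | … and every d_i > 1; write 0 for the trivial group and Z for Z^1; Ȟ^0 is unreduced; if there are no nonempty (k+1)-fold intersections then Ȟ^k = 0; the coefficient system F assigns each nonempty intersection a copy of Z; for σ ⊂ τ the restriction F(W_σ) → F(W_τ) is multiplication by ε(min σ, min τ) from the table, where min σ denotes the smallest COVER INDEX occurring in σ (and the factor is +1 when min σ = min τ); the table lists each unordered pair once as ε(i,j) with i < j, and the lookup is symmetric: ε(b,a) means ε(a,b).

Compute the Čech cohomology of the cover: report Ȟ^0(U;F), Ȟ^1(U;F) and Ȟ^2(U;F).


nonempty overlaps:
  W12={q4} W14={q5} W15={q3} W16={q6} W23={q7} W34={q8} W56={q2}
C dims 6,7; δ0: rk 6, SNF 1^5·2
degree 0: 6−6−0 = 0 → Ȟ^0 ≅ 0
degree 1: 7−0−6 = 1 plus torsion [2] → Ȟ^1 ≅ Z ⊕ Z/2
degree 2: 0−0−0 = 0 → Ȟ^2 ≅ 0

Ȟ^0 ≅ 0,  Ȟ^1 ≅ Z ⊕ Z/2,  Ȟ^2 ≅ 0


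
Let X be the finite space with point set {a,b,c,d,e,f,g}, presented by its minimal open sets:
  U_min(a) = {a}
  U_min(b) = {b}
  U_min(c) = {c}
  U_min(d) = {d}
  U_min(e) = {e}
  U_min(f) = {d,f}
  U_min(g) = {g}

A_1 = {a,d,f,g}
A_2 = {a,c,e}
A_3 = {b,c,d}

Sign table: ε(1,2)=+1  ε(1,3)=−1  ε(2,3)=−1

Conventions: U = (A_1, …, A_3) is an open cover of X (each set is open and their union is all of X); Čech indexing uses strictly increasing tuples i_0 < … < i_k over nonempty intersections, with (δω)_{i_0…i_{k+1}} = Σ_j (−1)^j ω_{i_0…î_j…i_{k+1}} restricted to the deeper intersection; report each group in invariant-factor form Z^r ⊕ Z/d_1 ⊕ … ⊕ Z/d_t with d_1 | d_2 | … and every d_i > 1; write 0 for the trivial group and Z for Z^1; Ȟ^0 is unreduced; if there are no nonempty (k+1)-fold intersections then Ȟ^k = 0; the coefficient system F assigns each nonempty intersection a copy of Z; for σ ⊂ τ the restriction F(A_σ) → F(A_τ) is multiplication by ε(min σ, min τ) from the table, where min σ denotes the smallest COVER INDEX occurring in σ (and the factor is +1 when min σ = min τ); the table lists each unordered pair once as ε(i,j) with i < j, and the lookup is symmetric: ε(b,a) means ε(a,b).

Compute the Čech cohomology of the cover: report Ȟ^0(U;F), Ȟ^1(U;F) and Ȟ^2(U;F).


Ȟ^0 = Z,  Ȟ^1 = Z,  Ȟ^2 = 0

nerve simplices:
  A12={a} A13={d} A23={c}
C dims 3,3; δ0: rk 2, SNF 1^2
degree 0: 3−2−0 = 1 → Ȟ^0 ≅ Z
degree 1: 3−0−2 = 1 → Ȟ^1 ≅ Z
degree 2: 0−0−0 = 0 → Ȟ^2 ≅ 0


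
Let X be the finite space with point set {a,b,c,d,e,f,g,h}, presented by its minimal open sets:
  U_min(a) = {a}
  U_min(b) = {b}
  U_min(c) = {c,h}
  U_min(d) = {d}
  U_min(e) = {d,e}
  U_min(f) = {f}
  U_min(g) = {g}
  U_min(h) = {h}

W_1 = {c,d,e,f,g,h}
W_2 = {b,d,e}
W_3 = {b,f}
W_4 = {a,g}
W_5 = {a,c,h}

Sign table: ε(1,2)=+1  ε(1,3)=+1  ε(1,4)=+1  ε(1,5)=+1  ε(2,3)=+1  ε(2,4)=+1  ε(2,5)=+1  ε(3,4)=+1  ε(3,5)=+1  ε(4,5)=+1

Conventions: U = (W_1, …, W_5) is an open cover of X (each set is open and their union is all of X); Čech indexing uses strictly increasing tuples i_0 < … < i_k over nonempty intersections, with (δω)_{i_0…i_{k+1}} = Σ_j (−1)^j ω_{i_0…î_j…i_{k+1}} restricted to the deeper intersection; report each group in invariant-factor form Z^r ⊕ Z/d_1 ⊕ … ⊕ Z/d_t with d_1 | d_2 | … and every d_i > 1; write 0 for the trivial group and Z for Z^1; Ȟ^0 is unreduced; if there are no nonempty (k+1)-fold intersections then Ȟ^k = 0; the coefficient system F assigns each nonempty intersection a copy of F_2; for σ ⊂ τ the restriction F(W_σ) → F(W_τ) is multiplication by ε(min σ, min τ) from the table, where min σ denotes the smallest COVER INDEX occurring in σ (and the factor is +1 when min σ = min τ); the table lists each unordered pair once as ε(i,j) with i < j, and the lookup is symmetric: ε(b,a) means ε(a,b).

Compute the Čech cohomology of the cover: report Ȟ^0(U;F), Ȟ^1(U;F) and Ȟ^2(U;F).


nerve simplices:
  W12={d,e} W13={f} W14={g} W15={c,h} W23={b} W45={a}
C dims 5,6; δ0: rk_F2 4
degree 0: 5−4−0 = 1 → Ȟ^0 ≅ Z/2
degree 1: 6−0−4 = 2 → Ȟ^1 ≅ Z/2 ⊕ Z/2
degree 2: 0−0−0 = 0 → Ȟ^2 ≅ 0

Ȟ^0(U;F) ≅ Z/2, Ȟ^1(U;F) ≅ Z/2 ⊕ Z/2, Ȟ^2(U;F) ≅ 0


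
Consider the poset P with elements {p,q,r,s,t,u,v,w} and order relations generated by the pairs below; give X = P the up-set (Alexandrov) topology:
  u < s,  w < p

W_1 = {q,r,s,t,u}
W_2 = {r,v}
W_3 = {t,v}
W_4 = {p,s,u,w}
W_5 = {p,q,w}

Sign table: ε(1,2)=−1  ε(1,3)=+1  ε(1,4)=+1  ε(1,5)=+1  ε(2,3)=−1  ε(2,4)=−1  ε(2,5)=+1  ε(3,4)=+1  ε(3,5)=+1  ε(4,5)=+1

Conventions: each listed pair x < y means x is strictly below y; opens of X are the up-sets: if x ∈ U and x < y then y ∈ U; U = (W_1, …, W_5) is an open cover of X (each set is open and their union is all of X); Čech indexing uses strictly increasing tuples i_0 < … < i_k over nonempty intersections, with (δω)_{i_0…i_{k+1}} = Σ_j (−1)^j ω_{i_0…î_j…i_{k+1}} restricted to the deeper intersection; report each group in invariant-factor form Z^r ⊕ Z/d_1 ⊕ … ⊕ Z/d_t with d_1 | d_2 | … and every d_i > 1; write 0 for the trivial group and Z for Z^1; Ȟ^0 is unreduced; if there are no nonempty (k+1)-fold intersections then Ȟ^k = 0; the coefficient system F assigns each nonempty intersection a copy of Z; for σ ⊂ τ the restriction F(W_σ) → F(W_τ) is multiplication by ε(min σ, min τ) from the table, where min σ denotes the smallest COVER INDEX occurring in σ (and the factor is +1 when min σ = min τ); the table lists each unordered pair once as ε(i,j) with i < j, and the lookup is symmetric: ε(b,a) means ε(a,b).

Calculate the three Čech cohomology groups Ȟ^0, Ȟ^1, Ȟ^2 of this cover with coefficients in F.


Ȟ^0(U;F) ≅ Z; Ȟ^1(U;F) ≅ Z^2; Ȟ^2(U;F) ≅ 0

nonempty overlaps:
  W12={r} W13={t} W14={s,u} W15={q} W23={v} W45={p,w}
C dims 5,6; δ0: rk 4, SNF 1^4
degree 0: 5−4−0 = 1 → Ȟ^0 ≅ Z
degree 1: 6−0−4 = 2 → Ȟ^1 ≅ Z^2
degree 2: 0−0−0 = 0 → Ȟ^2 ≅ 0


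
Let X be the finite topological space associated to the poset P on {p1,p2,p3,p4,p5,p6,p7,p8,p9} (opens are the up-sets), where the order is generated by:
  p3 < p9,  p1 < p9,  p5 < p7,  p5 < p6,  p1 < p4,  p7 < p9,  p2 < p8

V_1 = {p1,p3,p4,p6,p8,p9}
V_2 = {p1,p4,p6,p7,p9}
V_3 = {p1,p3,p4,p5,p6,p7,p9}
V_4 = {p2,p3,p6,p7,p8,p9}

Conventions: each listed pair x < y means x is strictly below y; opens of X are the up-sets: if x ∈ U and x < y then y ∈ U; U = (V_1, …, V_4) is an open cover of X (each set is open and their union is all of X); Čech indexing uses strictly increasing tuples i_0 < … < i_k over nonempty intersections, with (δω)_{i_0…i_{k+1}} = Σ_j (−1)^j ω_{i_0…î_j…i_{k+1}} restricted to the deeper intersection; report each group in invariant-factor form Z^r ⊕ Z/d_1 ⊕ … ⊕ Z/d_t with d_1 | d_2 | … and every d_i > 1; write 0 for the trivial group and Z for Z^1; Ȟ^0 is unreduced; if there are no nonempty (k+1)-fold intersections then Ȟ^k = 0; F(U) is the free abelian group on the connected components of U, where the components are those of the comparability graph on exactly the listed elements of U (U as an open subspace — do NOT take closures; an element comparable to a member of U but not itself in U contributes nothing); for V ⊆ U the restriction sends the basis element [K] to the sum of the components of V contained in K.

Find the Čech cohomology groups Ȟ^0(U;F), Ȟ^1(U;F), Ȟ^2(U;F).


intersection data:
  V12={p1,p4,p6,p9} V13={p1,p3,p4,p6,p9} V14={p3,p6,p8,p9} V23={p1,p4,p6,p7,p9} V24={p6,p7,p9} V34={p3,p6,p7,p9}
  V123={p1,p4,p6,p9} V124={p6,p9} V134={p3,p6,p9} V234={p6,p7,p9}
  V1234={p6,p9}
components per intersection:
  V1: {p1,p3,p4,p9} {p6} {p8}
  V2: {p1,p4,p7,p9} {p6}
  V3: {p1,p3,p4,p5,p6,p7,p9}
  V4: {p2,p8} {p3,p7,p9} {p6}
  V12: {p1,p4,p9} {p6}
  V13: {p1,p3,p4,p9} {p6}
  V14: {p3,p9} {p6} {p8}
  V23: {p1,p4,p7,p9} {p6}
  V24: {p6} {p7,p9}
  V34: {p3,p7,p9} {p6}
  V123: {p1,p4,p9} {p6}
  V124: {p6} {p9}
  V134: {p3,p9} {p6}
  V234: {p6} {p7,p9}
  V1234: {p6} {p9}
C dims 9,13,8,2; δ0: rk 7, SNF 1^7; δ1: rk 6, SNF 1^6; δ2: rk 2, SNF 1^2
Ȟ^0 = (9 − 7) − 0 = 2, so Ȟ^0 ≅ Z^2
Ȟ^1 = (13 − 6) − 7 = 0, so Ȟ^1 ≅ 0
Ȟ^2 = (8 − 2) − 6 = 0, so Ȟ^2 ≅ 0

Ȟ^0(U;F) ≅ Z^2, Ȟ^1(U;F) ≅ 0, Ȟ^2(U;F) ≅ 0
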